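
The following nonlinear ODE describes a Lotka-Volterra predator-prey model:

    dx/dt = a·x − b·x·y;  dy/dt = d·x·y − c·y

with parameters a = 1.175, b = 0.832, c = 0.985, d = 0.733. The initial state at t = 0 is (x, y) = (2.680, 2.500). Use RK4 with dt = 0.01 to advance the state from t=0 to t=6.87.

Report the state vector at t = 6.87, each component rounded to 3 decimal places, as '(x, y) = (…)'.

(x, y) = (1.336, 3.215)

t=0.000: state=(2.680, 2.500)
step 1 (dt=0.01): k1=(-2.425, 2.449), k2=(-2.442, 2.438), k3=(-2.441, 2.438), k4=(-2.457, 2.427); state += dt/6·(k1+2k2+2k3+k4)
t=0.010: state=(2.656, 2.524)
t=0.020: state=(2.631, 2.549)
t=0.030: state=(2.606, 2.572)
continuing one RK4 step at a time; state shown every 25 steps (Δt=0.25):
t=0.250: state=(2.019, 3.009)
t=0.500: state=(1.410, 3.213)
t=0.750: state=(0.975, 3.116)
t=1.000: state=(0.703, 2.835)
t=1.250: state=(0.542, 2.480)
t=1.500: state=(0.451, 2.122)
t=1.750: state=(0.403, 1.793)
t=2.000: state=(0.384, 1.506)
t=2.250: state=(0.386, 1.263)
t=2.500: state=(0.407, 1.061)
t=2.750: state=(0.446, 0.897)
t=3.000: state=(0.503, 0.764)
t=3.250: state=(0.583, 0.660)
t=3.500: state=(0.687, 0.579)
t=3.750: state=(0.823, 0.520)
t=4.000: state=(0.995, 0.480)
t=4.250: state=(1.211, 0.459)
t=4.500: state=(1.477, 0.458)
t=4.750: state=(1.798, 0.483)
t=5.000: state=(2.169, 0.543)
t=5.250: state=(2.572, 0.655)
t=5.500: state=(2.955, 0.850)
t=5.750: state=(3.220, 1.174)
t=6.000: state=(3.225, 1.665)
t=6.250: state=(2.871, 2.288)
t=6.500: state=(2.247, 2.865)
t=6.750: state=(1.598, 3.182)
t=6.870: state=(1.336, 3.215)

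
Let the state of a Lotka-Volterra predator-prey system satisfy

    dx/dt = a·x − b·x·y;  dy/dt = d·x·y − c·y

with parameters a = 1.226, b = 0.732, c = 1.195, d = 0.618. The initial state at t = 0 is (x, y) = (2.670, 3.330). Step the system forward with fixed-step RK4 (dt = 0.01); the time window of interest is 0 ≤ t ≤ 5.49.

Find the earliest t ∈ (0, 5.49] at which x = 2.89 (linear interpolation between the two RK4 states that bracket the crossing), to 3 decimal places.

t=0.000: state=(2.670, 3.330)
step 1 (dt=0.01): k1=(-3.235, 1.515), k2=(-3.230, 1.485), k3=(-3.230, 1.485), k4=(-3.224, 1.455); state += dt/6·(k1+2k2+2k3+k4)
t=0.010: state=(2.638, 3.345)
t=0.020: state=(2.606, 3.359)
t=0.030: state=(2.573, 3.373)
continuing one RK4 step at a time; state shown every 20 steps (Δt=0.2):
t=0.200: state=(2.062, 3.509)
t=0.400: state=(1.578, 3.455)
t=0.600: state=(1.234, 3.233)
t=0.800: state=(1.005, 2.921)
t=1.000: state=(0.858, 2.578)
t=1.200: state=(0.771, 2.244)
t=1.400: state=(0.726, 1.938)
t=1.600: state=(0.712, 1.667)
t=1.800: state=(0.726, 1.434)
t=2.000: state=(0.763, 1.238)
t=2.200: state=(0.824, 1.075)
t=2.400: state=(0.908, 0.942)
t=2.600: state=(1.019, 0.835)
t=2.800: state=(1.160, 0.752)
t=3.000: state=(1.334, 0.691)
t=3.200: state=(1.546, 0.650)
t=3.400: state=(1.800, 0.629)
t=3.600: state=(2.098, 0.630)
t=3.800: state=(2.441, 0.656)
t=4.000: state=(2.823, 0.715)
t=4.030: state=(2.882, 0.727)
next step: t=4.040: state=(2.903, 0.731) — x has crossed 2.89
linear interpolation between t=4.030 (2.88249) and t=4.040 (2.90252) → t≈4.034

t = 4.034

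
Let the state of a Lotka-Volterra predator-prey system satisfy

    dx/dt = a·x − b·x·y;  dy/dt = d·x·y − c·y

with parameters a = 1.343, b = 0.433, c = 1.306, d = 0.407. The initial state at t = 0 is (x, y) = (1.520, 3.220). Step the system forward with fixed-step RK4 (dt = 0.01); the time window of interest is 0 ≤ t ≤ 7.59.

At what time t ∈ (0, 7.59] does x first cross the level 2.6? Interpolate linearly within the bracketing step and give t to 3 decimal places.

t = 1.340

t=0.000: state=(1.520, 3.220)
step 1 (dt=0.01): k1=(-0.078, -2.213), k2=(-0.071, -2.206), k3=(-0.071, -2.206), k4=(-0.063, -2.199); state += dt/6·(k1+2k2+2k3+k4)
t=0.010: state=(1.519, 3.198)
t=0.020: state=(1.519, 3.176)
t=0.030: state=(1.518, 3.154)
continuing one RK4 step at a time; state shown every 25 steps (Δt=0.25):
t=0.250: state=(1.544, 2.713)
t=0.500: state=(1.648, 2.301)
t=0.750: state=(1.830, 1.980)
t=1.000: state=(2.094, 1.743)
t=1.250: state=(2.449, 1.583)
t=1.330: state=(2.583, 1.548)
next step: t=1.340: state=(2.600, 1.544) — x has crossed 2.6
linear interpolation between t=1.330 (2.58298) and t=1.340 (2.60044) → t≈1.340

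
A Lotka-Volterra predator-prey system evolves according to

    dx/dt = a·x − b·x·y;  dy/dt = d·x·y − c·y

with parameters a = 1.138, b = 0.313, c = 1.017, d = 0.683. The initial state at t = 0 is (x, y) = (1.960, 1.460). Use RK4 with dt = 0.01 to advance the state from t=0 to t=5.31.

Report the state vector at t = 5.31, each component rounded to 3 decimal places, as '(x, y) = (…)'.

(x, y) = (1.048, 1.490)

t=0.000: state=(1.960, 1.460)
step 1 (dt=0.01): k1=(1.335, 0.470), k2=(1.338, 0.477), k3=(1.338, 0.477), k4=(1.341, 0.485); state += dt/6·(k1+2k2+2k3+k4)
t=0.010: state=(1.973, 1.465)
t=0.020: state=(1.987, 1.470)
t=0.030: state=(2.000, 1.475)
continuing one RK4 step at a time; state shown every 20 steps (Δt=0.2):
t=0.200: state=(2.238, 1.586)
t=0.400: state=(2.529, 1.793)
t=0.600: state=(2.812, 2.107)
t=0.800: state=(3.053, 2.568)
t=1.000: state=(3.202, 3.217)
t=1.200: state=(3.203, 4.074)
t=1.400: state=(3.020, 5.096)
t=1.600: state=(2.667, 6.141)
t=1.800: state=(2.216, 6.999)
t=2.000: state=(1.764, 7.491)
t=2.200: state=(1.380, 7.568)
t=2.400: state=(1.086, 7.300)
t=2.600: state=(0.876, 6.805)
t=2.800: state=(0.732, 6.193)
t=3.000: state=(0.636, 5.546)
t=3.200: state=(0.576, 4.914)
t=3.400: state=(0.542, 4.327)
t=3.600: state=(0.528, 3.797)
t=3.800: state=(0.530, 3.330)
t=4.000: state=(0.548, 2.924)
t=4.200: state=(0.579, 2.577)
t=4.400: state=(0.625, 2.282)
t=4.600: state=(0.685, 2.036)
t=4.800: state=(0.762, 1.834)
t=5.000: state=(0.858, 1.671)
t=5.200: state=(0.974, 1.545)
t=5.310: state=(1.048, 1.490)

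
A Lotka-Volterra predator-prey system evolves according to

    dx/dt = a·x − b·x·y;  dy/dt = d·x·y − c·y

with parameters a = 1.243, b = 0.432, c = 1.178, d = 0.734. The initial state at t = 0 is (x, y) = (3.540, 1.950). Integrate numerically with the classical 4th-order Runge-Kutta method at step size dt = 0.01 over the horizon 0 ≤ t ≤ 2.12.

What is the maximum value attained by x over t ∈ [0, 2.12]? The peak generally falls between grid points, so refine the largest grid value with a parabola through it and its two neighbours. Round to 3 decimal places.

max x = 3.742

t=0.000: state=(3.540, 1.950)
step 1 (dt=0.01): k1=(1.418, 2.770), k2=(1.400, 2.800), k3=(1.399, 2.800), k4=(1.381, 2.830); state += dt/6·(k1+2k2+2k3+k4)
t=0.010: state=(3.554, 1.978)
t=0.020: state=(3.568, 2.007)
t=0.030: state=(3.581, 2.036)
continuing one RK4 step at a time; state shown every 10 steps (Δt=0.1):
t=0.100: state=(3.661, 2.258)
t=0.200: state=(3.731, 2.634)
t=0.300: state=(3.735, 3.080)
t=0.400: state=(3.662, 3.594)
t=0.500: state=(3.508, 4.158)
t=0.600: state=(3.278, 4.744)
t=0.700: state=(2.987, 5.308)
t=0.800: state=(2.659, 5.805)
t=0.900: state=(2.323, 6.195)
t=1.000: state=(2.000, 6.453)
t=1.100: state=(1.709, 6.571)
t=1.200: state=(1.457, 6.558)
t=1.300: state=(1.245, 6.436)
t=1.400: state=(1.072, 6.227)
t=1.500: state=(0.933, 5.957)
t=1.600: state=(0.822, 5.646)
t=1.700: state=(0.735, 5.313)
t=1.800: state=(0.666, 4.972)
t=1.900: state=(0.613, 4.631)
t=2.000: state=(0.573, 4.299)
t=2.100: state=(0.542, 3.981)
t=2.120: state=(0.537, 3.919)
largest grid value and its neighbours: x(0.250)=3.74200, x(0.260)=3.74211, x(0.270)=3.74148
parabola through these three points peaks at t≈0.256 with x≈3.74216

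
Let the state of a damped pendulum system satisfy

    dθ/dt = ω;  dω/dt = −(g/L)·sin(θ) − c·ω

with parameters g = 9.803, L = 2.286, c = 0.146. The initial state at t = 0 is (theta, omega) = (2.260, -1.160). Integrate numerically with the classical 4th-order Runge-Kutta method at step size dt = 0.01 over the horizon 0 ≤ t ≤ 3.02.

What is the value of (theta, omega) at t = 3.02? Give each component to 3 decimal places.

t=0.000: state=(2.260, -1.160)
step 1 (dt=0.01): k1=(-1.160, -3.140), k2=(-1.176, -3.154), k3=(-1.176, -3.154), k4=(-1.192, -3.167); state += dt/6·(k1+2k2+2k3+k4)
t=0.010: state=(2.248, -1.192)
t=0.020: state=(2.236, -1.223)
t=0.030: state=(2.224, -1.255)
continuing one RK4 step at a time; state shown every 10 steps (Δt=0.1):
t=0.100: state=(2.128, -1.488)
t=0.200: state=(1.961, -1.844)
t=0.300: state=(1.758, -2.225)
t=0.400: state=(1.516, -2.616)
t=0.500: state=(1.235, -2.995)
t=0.600: state=(0.919, -3.325)
t=0.700: state=(0.573, -3.565)
t=0.800: state=(0.210, -3.675)
t=0.900: state=(-0.156, -3.633)
t=1.000: state=(-0.511, -3.441)
t=1.100: state=(-0.840, -3.125)
t=1.200: state=(-1.133, -2.724)
t=1.300: state=(-1.384, -2.280)
t=1.400: state=(-1.589, -1.824)
t=1.500: state=(-1.749, -1.374)
t=1.600: state=(-1.864, -0.941)
t=1.700: state=(-1.938, -0.525)
t=1.800: state=(-1.970, -0.123)
t=1.900: state=(-1.963, 0.271)
t=2.000: state=(-1.916, 0.663)
t=2.100: state=(-1.830, 1.060)
t=2.200: state=(-1.704, 1.461)
t=2.300: state=(-1.537, 1.865)
t=2.400: state=(-1.331, 2.259)
t=2.500: state=(-1.087, 2.624)
t=2.600: state=(-0.808, 2.931)
t=2.700: state=(-0.503, 3.147)
t=2.800: state=(-0.183, 3.245)
t=2.900: state=(0.141, 3.206)
t=3.000: state=(0.454, 3.035)
t=3.020: state=(0.514, 2.986)

(theta, omega) = (0.514, 2.986)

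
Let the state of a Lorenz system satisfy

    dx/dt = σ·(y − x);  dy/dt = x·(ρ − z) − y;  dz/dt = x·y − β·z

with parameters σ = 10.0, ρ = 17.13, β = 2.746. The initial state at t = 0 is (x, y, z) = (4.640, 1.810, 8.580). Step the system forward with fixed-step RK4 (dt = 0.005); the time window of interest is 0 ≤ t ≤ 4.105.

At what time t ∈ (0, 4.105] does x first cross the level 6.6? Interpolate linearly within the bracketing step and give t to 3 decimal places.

t=0.000: state=(4.640, 1.810, 8.580)
step 1 (dt=0.005): k1=(-28.300, 37.862, -15.162), k2=(-26.646, 37.336, -14.754), k3=(-26.700, 37.368, -14.755), k4=(-25.097, 36.866, -14.359); state += dt/6·(k1+2k2+2k3+k4)
t=0.005: state=(4.507, 1.997, 8.506)
t=0.010: state=(4.389, 2.179, 8.436)
t=0.015: state=(4.285, 2.357, 8.370)
continuing one RK4 step at a time; state shown every 40 steps (Δt=0.2):
t=0.200: state=(6.078, 8.854, 9.021)
t=0.215: state=(6.508, 9.460, 9.504)
next step: t=0.220: state=(6.657, 9.660, 9.687) — x has crossed 6.6
linear interpolation between t=0.215 (6.50805) and t=0.220 (6.65693) → t≈0.218

t = 0.218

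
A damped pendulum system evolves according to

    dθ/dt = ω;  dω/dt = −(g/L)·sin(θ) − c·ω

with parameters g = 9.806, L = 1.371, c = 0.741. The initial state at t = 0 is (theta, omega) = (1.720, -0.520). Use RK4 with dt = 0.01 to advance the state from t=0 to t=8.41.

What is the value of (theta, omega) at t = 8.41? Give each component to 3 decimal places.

(theta, omega) = (-0.065, -0.050)

t=0.000: state=(1.720, -0.520)
step 1 (dt=0.01): k1=(-0.520, -6.688), k2=(-0.553, -6.666), k3=(-0.553, -6.666), k4=(-0.587, -6.644); state += dt/6·(k1+2k2+2k3+k4)
t=0.010: state=(1.714, -0.587)
t=0.020: state=(1.708, -0.653)
t=0.030: state=(1.701, -0.719)
continuing one RK4 step at a time; state shown every 50 steps (Δt=0.5):
t=0.500: state=(0.730, -3.116)
t=1.000: state=(-0.712, -1.895)
t=1.500: state=(-0.885, 1.081)
t=2.000: state=(0.017, 1.983)
t=2.500: state=(0.615, 0.188)
t=3.000: state=(0.272, -1.281)
t=3.500: state=(-0.304, -0.709)
t=4.000: state=(-0.317, 0.579)
t=4.500: state=(0.075, 0.741)
t=5.000: state=(0.250, -0.092)
t=5.500: state=(0.052, -0.551)
t=6.000: state=(-0.151, -0.163)
t=6.500: state=(-0.098, 0.313)
t=7.000: state=(0.064, 0.241)
t=7.500: state=(0.094, -0.118)
t=8.000: state=(-0.006, -0.214)
t=8.410: state=(-0.065, -0.050)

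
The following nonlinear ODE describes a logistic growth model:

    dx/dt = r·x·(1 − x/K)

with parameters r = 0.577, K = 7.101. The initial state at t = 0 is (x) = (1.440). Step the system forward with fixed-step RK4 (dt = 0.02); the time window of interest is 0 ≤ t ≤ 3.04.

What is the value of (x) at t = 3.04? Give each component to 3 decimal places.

(x) = (4.226)

t=0.000: state=(1.440)
step 1 (dt=0.02): k1=(0.662), k2=(0.665), k3=(0.665), k4=(0.667); state += dt/6·(k1+2k2+2k3+k4)
t=0.020: state=(1.453)
t=0.040: state=(1.467)
t=0.060: state=(1.480)
continuing one RK4 step at a time; state shown every 5 steps (Δt=0.1):
t=0.100: state=(1.507)
t=0.200: state=(1.577)
t=0.300: state=(1.649)
t=0.400: state=(1.723)
t=0.500: state=(1.800)
t=0.600: state=(1.878)
t=0.700: state=(1.959)
t=0.800: state=(2.042)
t=0.900: state=(2.127)
t=1.000: state=(2.214)
t=1.100: state=(2.303)
t=1.200: state=(2.393)
t=1.300: state=(2.486)
t=1.400: state=(2.580)
t=1.500: state=(2.675)
t=1.600: state=(2.772)
t=1.700: state=(2.870)
t=1.800: state=(2.969)
t=1.900: state=(3.069)
t=2.000: state=(3.170)
t=2.100: state=(3.272)
t=2.200: state=(3.374)
t=2.300: state=(3.476)
t=2.400: state=(3.579)
t=2.500: state=(3.681)
t=2.600: state=(3.783)
t=2.700: state=(3.885)
t=2.800: state=(3.986)
t=2.900: state=(4.087)
t=3.000: state=(4.186)
t=3.040: state=(4.226)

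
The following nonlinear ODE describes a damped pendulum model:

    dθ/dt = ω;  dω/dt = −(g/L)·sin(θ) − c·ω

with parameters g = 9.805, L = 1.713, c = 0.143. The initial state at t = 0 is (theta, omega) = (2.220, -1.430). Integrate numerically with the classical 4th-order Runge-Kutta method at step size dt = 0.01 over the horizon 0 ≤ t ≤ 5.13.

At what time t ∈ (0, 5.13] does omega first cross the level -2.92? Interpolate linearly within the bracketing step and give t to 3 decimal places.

t=0.000: state=(2.220, -1.430)
step 1 (dt=0.01): k1=(-1.430, -4.355), k2=(-1.452, -4.376), k3=(-1.452, -4.377), k4=(-1.474, -4.398); state += dt/6·(k1+2k2+2k3+k4)
t=0.010: state=(2.205, -1.474)
t=0.020: state=(2.191, -1.518)
t=0.030: state=(2.175, -1.563)
continuing one RK4 step at a time; state shown every 20 steps (Δt=0.2):
t=0.200: state=(1.841, -2.387)
t=0.300: state=(1.576, -2.914)
next step: t=0.310: state=(1.547, -2.967) — omega has crossed -2.92
linear interpolation between t=0.300 (-2.91444) and t=0.310 (-2.96747) → t≈0.301

t = 0.301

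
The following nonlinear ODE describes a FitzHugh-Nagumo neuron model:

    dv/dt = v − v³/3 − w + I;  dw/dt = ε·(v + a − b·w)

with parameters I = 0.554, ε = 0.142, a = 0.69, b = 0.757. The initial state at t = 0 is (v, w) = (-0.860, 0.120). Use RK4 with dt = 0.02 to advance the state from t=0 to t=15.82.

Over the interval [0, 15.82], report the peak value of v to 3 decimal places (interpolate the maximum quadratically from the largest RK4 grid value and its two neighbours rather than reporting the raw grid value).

t=0.000: state=(-0.860, 0.120)
step 1 (dt=0.02): k1=(-0.214, -0.037), k2=(-0.214, -0.037), k3=(-0.214, -0.037), k4=(-0.214, -0.038); state += dt/6·(k1+2k2+2k3+k4)
t=0.020: state=(-0.864, 0.119)
t=0.040: state=(-0.869, 0.118)
t=0.060: state=(-0.873, 0.118)
continuing one RK4 step at a time; state shown every 50 steps (Δt=1):
t=1.000: state=(-1.065, 0.070)
t=2.000: state=(-1.194, 0.003)
t=3.000: state=(-1.223, -0.068)
t=4.000: state=(-1.188, -0.131)
t=5.000: state=(-1.118, -0.180)
t=6.000: state=(-1.026, -0.214)
t=7.000: state=(-0.914, -0.230)
t=8.000: state=(-0.772, -0.227)
t=9.000: state=(-0.575, -0.202)
t=10.000: state=(-0.239, -0.146)
t=11.000: state=(0.476, -0.027)
t=12.000: state=(1.518, 0.208)
t=13.000: state=(1.765, 0.509)
t=14.000: state=(1.676, 0.782)
t=15.000: state=(1.544, 1.012)
t=15.820: state=(1.423, 1.169)
largest grid value and its neighbours: v(12.900)=1.76625, v(12.920)=1.76628, v(12.940)=1.76619
parabola through these three points peaks at t≈12.915 with v≈1.76628

max v = 1.766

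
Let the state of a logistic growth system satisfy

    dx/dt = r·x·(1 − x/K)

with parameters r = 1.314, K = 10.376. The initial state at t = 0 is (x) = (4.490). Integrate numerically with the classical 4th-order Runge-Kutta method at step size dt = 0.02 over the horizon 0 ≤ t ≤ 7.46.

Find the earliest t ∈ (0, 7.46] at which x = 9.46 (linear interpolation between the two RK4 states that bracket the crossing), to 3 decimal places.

t = 1.983

t=0.000: state=(4.490)
step 1 (dt=0.02): k1=(3.347), k2=(3.353), k3=(3.353), k4=(3.358); state += dt/6·(k1+2k2+2k3+k4)
t=0.020: state=(4.557)
t=0.040: state=(4.624)
t=0.060: state=(4.692)
continuing one RK4 step at a time; state shown every 25 steps (Δt=0.5):
t=0.500: state=(6.178)
t=1.000: state=(7.673)
t=1.500: state=(8.774)
t=1.980: state=(9.457)
next step: t=2.000: state=(9.479) — x has crossed 9.46
linear interpolation between t=1.980 (9.45681) and t=2.000 (9.47859) → t≈1.983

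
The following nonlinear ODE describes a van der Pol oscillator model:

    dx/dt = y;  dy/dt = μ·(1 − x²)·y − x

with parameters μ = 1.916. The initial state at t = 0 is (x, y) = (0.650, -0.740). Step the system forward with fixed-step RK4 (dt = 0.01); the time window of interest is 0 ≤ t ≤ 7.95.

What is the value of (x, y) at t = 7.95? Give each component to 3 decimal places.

t=0.000: state=(0.650, -0.740)
step 1 (dt=0.01): k1=(-0.740, -1.469), k2=(-0.747, -1.480), k3=(-0.747, -1.480), k4=(-0.755, -1.492); state += dt/6·(k1+2k2+2k3+k4)
t=0.010: state=(0.643, -0.755)
t=0.020: state=(0.635, -0.770)
t=0.030: state=(0.627, -0.785)
continuing one RK4 step at a time; state shown every 50 steps (Δt=0.5):
t=0.500: state=(0.025, -1.956)
t=1.000: state=(-1.344, -2.721)
t=1.500: state=(-1.912, -0.022)
t=2.000: state=(-1.794, 0.362)
t=2.500: state=(-1.586, 0.468)
t=3.000: state=(-1.317, 0.624)
t=3.500: state=(-0.929, 0.989)
t=4.000: state=(-0.198, 2.188)
t=4.500: state=(1.394, 3.235)
t=5.000: state=(2.019, -0.019)
t=5.500: state=(1.898, -0.343)
t=6.000: state=(1.706, -0.421)
t=6.500: state=(1.471, -0.529)
t=7.000: state=(1.159, -0.750)
t=7.500: state=(0.660, -1.362)
t=7.950: state=(-0.280, -3.081)

(x, y) = (-0.280, -3.081)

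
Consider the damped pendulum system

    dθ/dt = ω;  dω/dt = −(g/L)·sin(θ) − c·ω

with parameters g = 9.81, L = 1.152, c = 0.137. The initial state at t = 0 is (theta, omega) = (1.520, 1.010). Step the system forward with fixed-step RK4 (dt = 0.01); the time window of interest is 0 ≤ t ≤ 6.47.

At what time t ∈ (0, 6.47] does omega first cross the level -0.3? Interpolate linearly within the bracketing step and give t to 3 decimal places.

t = 0.153

t=0.000: state=(1.520, 1.010)
step 1 (dt=0.01): k1=(1.010, -8.643), k2=(0.967, -8.639), k3=(0.967, -8.639), k4=(0.924, -8.635); state += dt/6·(k1+2k2+2k3+k4)
t=0.010: state=(1.530, 0.924)
t=0.020: state=(1.538, 0.837)
t=0.030: state=(1.546, 0.751)
t=0.150: state=(1.575, -0.275)
next step: t=0.160: state=(1.572, -0.359) — omega has crossed -0.3
linear interpolation between t=0.150 (-0.27463) and t=0.160 (-0.35935) → t≈0.153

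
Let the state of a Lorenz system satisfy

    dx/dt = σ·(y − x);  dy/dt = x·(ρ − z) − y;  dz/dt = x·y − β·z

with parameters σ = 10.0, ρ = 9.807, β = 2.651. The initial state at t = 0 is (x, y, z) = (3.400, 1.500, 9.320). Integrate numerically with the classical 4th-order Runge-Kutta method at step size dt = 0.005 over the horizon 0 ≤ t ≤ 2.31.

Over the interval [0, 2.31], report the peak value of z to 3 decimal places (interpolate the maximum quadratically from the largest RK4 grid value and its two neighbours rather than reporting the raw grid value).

t=0.000: state=(3.400, 1.500, 9.320)
step 1 (dt=0.005): k1=(-19.000, 0.156, -19.607), k2=(-18.521, 0.297, -19.547), k3=(-18.530, 0.296, -19.545), k4=(-18.059, 0.432, -19.482); state += dt/6·(k1+2k2+2k3+k4)
t=0.005: state=(3.307, 1.501, 9.222)
t=0.010: state=(3.219, 1.504, 9.125)
t=0.015: state=(3.136, 1.508, 9.029)
continuing one RK4 step at a time; state shown every 20 steps (Δt=0.1):
t=0.100: state=(2.260, 1.710, 7.523)
t=0.200: state=(2.065, 2.153, 6.126)
t=0.300: state=(2.353, 2.822, 5.177)
t=0.400: state=(2.989, 3.790, 4.746)
t=0.500: state=(3.953, 5.070, 5.001)
t=0.600: state=(5.171, 6.438, 6.178)
t=0.700: state=(6.322, 7.247, 8.284)
t=0.800: state=(6.803, 6.765, 10.511)
t=0.900: state=(6.250, 5.264, 11.557)
t=1.000: state=(5.087, 3.882, 11.112)
t=1.100: state=(4.036, 3.193, 9.901)
t=1.200: state=(3.440, 3.086, 8.599)
t=1.300: state=(3.299, 3.355, 7.533)
t=1.400: state=(3.520, 3.892, 6.856)
t=1.500: state=(4.018, 4.626, 6.670)
t=1.600: state=(4.698, 5.423, 7.055)
t=1.700: state=(5.395, 6.018, 7.983)
t=1.800: state=(5.852, 6.100, 9.166)
t=1.900: state=(5.848, 5.595, 10.073)
t=2.000: state=(5.406, 4.824, 10.306)
t=2.100: state=(4.793, 4.199, 9.908)
t=2.200: state=(4.291, 3.904, 9.194)
t=2.300: state=(4.039, 3.922, 8.467)
t=2.310: state=(4.029, 3.938, 8.402)
largest grid value and its neighbours: z(0.910)=11.57166, z(0.915)=11.57326, z(0.920)=11.57112
parabola through these three points peaks at t≈0.915 with z≈11.57327

max z = 11.573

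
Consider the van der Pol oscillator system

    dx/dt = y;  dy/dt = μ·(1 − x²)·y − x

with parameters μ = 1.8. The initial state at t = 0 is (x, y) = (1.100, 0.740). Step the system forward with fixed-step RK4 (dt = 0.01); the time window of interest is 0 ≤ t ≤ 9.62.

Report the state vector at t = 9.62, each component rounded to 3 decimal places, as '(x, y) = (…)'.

t=0.000: state=(1.100, 0.740)
step 1 (dt=0.01): k1=(0.740, -1.380), k2=(0.733, -1.392), k3=(0.733, -1.391), k4=(0.726, -1.403); state += dt/6·(k1+2k2+2k3+k4)
t=0.010: state=(1.107, 0.726)
t=0.020: state=(1.115, 0.712)
t=0.030: state=(1.122, 0.698)
continuing one RK4 step at a time; state shown every 50 steps (Δt=0.5):
t=0.500: state=(1.280, -0.006)
t=1.000: state=(1.143, -0.507)
t=1.500: state=(0.768, -1.046)
t=2.000: state=(-0.043, -2.444)
t=2.500: state=(-1.572, -2.468)
t=3.000: state=(-1.987, 0.105)
t=3.500: state=(-1.844, 0.379)
t=4.000: state=(-1.631, 0.474)
t=4.500: state=(-1.361, 0.621)
t=5.000: state=(-0.980, 0.952)
t=5.500: state=(-0.302, 1.965)
t=6.000: state=(1.174, 3.454)
t=6.500: state=(2.013, 0.169)
t=7.000: state=(1.920, -0.343)
t=7.500: state=(1.724, -0.436)
t=8.000: state=(1.480, -0.550)
t=8.500: state=(1.155, -0.779)
t=9.000: state=(0.640, -1.400)
t=9.500: state=(-0.464, -3.253)
t=9.620: state=(-0.878, -3.572)

(x, y) = (-0.878, -3.572)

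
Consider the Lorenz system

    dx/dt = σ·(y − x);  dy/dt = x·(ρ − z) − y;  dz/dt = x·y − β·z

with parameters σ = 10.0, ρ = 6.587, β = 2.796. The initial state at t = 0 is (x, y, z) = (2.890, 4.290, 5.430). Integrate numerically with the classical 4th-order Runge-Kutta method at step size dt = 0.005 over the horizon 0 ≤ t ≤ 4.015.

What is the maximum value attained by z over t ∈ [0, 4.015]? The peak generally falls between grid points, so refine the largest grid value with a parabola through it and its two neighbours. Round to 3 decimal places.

t=0.000: state=(2.890, 4.290, 5.430)
step 1 (dt=0.005): k1=(14.000, -0.946, -2.784), k2=(13.626, -0.883, -2.621), k3=(13.637, -0.885, -2.626), k4=(13.274, -0.824, -2.468); state += dt/6·(k1+2k2+2k3+k4)
t=0.005: state=(2.958, 4.286, 5.417)
t=0.010: state=(3.023, 4.282, 5.405)
t=0.015: state=(3.084, 4.278, 5.395)
continuing one RK4 step at a time; state shown every 40 steps (Δt=0.2):
t=0.200: state=(4.096, 4.293, 5.550)
t=0.400: state=(4.203, 4.152, 5.895)
t=0.600: state=(4.009, 3.893, 5.893)
t=0.800: state=(3.822, 3.764, 5.641)
t=1.000: state=(3.792, 3.818, 5.421)
t=1.200: state=(3.894, 3.960, 5.391)
t=1.400: state=(4.013, 4.057, 5.523)
t=1.600: state=(4.049, 4.041, 5.670)
t=1.800: state=(3.995, 3.956, 5.706)
t=2.000: state=(3.922, 3.894, 5.634)
t=2.200: state=(3.894, 3.896, 5.546)
t=2.400: state=(3.921, 3.942, 5.515)
t=2.600: state=(3.965, 3.983, 5.551)
t=2.800: state=(3.986, 3.988, 5.605)
t=3.000: state=(3.974, 3.962, 5.629)
t=3.200: state=(3.948, 3.936, 5.612)
t=3.400: state=(3.933, 3.931, 5.580)
t=3.600: state=(3.938, 3.944, 5.563)
t=3.800: state=(3.953, 3.960, 5.570)
t=4.000: state=(3.963, 3.966, 5.589)
t=4.015: state=(3.964, 3.965, 5.590)
largest grid value and its neighbours: z(0.490)=5.94085, z(0.495)=5.94100, z(0.500)=5.94091
parabola through these three points peaks at t≈0.496 with z≈5.94100

max z = 5.941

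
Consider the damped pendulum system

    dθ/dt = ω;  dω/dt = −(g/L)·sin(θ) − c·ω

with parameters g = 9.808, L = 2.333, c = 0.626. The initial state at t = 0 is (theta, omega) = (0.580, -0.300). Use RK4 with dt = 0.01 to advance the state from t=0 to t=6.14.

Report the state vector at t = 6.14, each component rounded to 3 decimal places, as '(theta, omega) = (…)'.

t=0.000: state=(0.580, -0.300)
step 1 (dt=0.01): k1=(-0.300, -2.116), k2=(-0.311, -2.104), k3=(-0.311, -2.104), k4=(-0.321, -2.092); state += dt/6·(k1+2k2+2k3+k4)
t=0.010: state=(0.577, -0.321)
t=0.020: state=(0.574, -0.342)
t=0.030: state=(0.570, -0.362)
continuing one RK4 step at a time; state shown every 20 steps (Δt=0.2):
t=0.200: state=(0.481, -0.668)
t=0.400: state=(0.322, -0.900)
t=0.600: state=(0.132, -0.971)
t=0.800: state=(-0.056, -0.884)
t=1.000: state=(-0.213, -0.670)
t=1.200: state=(-0.319, -0.379)
t=1.400: state=(-0.363, -0.066)
t=1.600: state=(-0.347, 0.220)
t=1.800: state=(-0.280, 0.440)
t=2.000: state=(-0.177, 0.568)
t=2.200: state=(-0.059, 0.593)
t=2.400: state=(0.054, 0.524)
t=2.600: state=(0.145, 0.381)
t=2.800: state=(0.203, 0.196)
t=3.000: state=(0.223, 0.003)
t=3.200: state=(0.206, -0.168)
t=3.400: state=(0.159, -0.293)
t=3.600: state=(0.093, -0.358)
t=3.800: state=(0.020, -0.360)
t=4.000: state=(-0.047, -0.306)
t=4.200: state=(-0.099, -0.210)
t=4.400: state=(-0.130, -0.094)
t=4.600: state=(-0.137, 0.024)
t=4.800: state=(-0.121, 0.124)
t=5.000: state=(-0.089, 0.193)
t=5.200: state=(-0.047, 0.224)
t=5.400: state=(-0.002, 0.217)
t=5.600: state=(0.038, 0.176)
t=5.800: state=(0.067, 0.113)
t=6.000: state=(0.082, 0.040)
t=6.140: state=(0.084, -0.011)

(theta, omega) = (0.084, -0.011)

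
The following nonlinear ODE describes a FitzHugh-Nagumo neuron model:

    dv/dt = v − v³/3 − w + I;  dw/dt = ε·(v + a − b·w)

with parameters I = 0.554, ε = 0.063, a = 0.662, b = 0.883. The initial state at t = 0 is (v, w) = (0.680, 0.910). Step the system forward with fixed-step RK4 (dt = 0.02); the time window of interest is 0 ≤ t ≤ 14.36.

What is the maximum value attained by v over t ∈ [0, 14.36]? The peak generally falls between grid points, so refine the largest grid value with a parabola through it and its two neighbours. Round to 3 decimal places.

max v = 1.311

t=0.000: state=(0.680, 0.910)
step 1 (dt=0.02): k1=(0.219, 0.034), k2=(0.220, 0.034), k3=(0.220, 0.034), k4=(0.221, 0.034); state += dt/6·(k1+2k2+2k3+k4)
t=0.020: state=(0.684, 0.911)
t=0.040: state=(0.689, 0.911)
t=0.060: state=(0.693, 0.912)
continuing one RK4 step at a time; state shown every 25 steps (Δt=0.5):
t=0.500: state=(0.799, 0.929)
t=1.000: state=(0.930, 0.950)
t=1.500: state=(1.059, 0.976)
t=2.000: state=(1.167, 1.004)
t=2.500: state=(1.244, 1.035)
t=3.000: state=(1.289, 1.067)
t=3.500: state=(1.309, 1.098)
t=4.000: state=(1.309, 1.129)
t=4.500: state=(1.296, 1.159)
t=5.000: state=(1.275, 1.188)
t=5.500: state=(1.247, 1.215)
t=6.000: state=(1.214, 1.241)
t=6.500: state=(1.178, 1.264)
t=7.000: state=(1.137, 1.286)
t=7.500: state=(1.092, 1.306)
t=8.000: state=(1.042, 1.324)
t=8.500: state=(0.986, 1.340)
t=9.000: state=(0.922, 1.353)
t=9.500: state=(0.846, 1.364)
t=10.000: state=(0.754, 1.372)
t=10.500: state=(0.635, 1.377)
t=11.000: state=(0.473, 1.377)
t=11.500: state=(0.235, 1.371)
t=12.000: state=(-0.139, 1.356)
t=12.500: state=(-0.722, 1.327)
t=13.000: state=(-1.406, 1.277)
t=13.500: state=(-1.821, 1.212)
t=14.000: state=(-1.942, 1.140)
t=14.360: state=(-1.955, 1.089)
largest grid value and its neighbours: v(3.740)=1.31070, v(3.760)=1.31071, v(3.780)=1.31069
parabola through these three points peaks at t≈3.754 with v≈1.31071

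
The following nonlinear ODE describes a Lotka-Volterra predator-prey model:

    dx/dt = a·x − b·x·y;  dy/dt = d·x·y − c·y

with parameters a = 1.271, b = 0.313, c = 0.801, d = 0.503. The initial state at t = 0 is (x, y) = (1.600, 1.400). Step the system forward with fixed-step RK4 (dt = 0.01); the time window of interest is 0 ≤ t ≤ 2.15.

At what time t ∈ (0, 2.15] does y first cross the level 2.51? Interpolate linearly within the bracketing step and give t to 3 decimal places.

t=0.000: state=(1.600, 1.400)
step 1 (dt=0.01): k1=(1.332, 0.005), k2=(1.338, 0.010), k3=(1.338, 0.010), k4=(1.344, 0.015); state += dt/6·(k1+2k2+2k3+k4)
t=0.010: state=(1.613, 1.400)
t=0.020: state=(1.627, 1.400)
t=0.030: state=(1.640, 1.401)
continuing one RK4 step at a time; state shown every 10 steps (Δt=0.1):
t=0.100: state=(1.739, 1.405)
t=0.200: state=(1.889, 1.421)
t=0.300: state=(2.051, 1.448)
t=0.400: state=(2.224, 1.488)
t=0.500: state=(2.409, 1.544)
t=0.600: state=(2.604, 1.616)
t=0.700: state=(2.807, 1.709)
t=0.800: state=(3.016, 1.826)
t=0.900: state=(3.227, 1.972)
t=1.000: state=(3.436, 2.153)
t=1.100: state=(3.635, 2.374)
t=1.150: state=(3.729, 2.502)
next step: t=1.160: state=(3.747, 2.529) — y has crossed 2.51
linear interpolation between t=1.150 (2.50191) and t=1.160 (2.52905) → t≈1.153

t = 1.153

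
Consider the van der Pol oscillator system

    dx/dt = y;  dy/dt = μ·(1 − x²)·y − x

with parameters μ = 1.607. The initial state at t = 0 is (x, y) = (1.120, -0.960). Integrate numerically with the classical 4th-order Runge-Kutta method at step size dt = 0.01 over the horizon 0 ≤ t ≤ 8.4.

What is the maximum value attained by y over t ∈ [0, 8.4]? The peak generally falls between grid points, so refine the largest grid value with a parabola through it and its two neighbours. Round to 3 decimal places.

max y = 3.348

t=0.000: state=(1.120, -0.960)
step 1 (dt=0.01): k1=(-0.960, -0.728), k2=(-0.964, -0.738), k3=(-0.964, -0.738), k4=(-0.967, -0.748); state += dt/6·(k1+2k2+2k3+k4)
t=0.010: state=(1.110, -0.967)
t=0.020: state=(1.101, -0.975)
t=0.030: state=(1.091, -0.983)
continuing one RK4 step at a time; state shown every 50 steps (Δt=0.5):
t=0.500: state=(0.493, -1.698)
t=1.000: state=(-0.782, -3.392)
t=1.500: state=(-1.967, -0.727)
t=2.000: state=(-1.974, 0.314)
t=2.500: state=(-1.777, 0.454)
t=3.000: state=(-1.522, 0.574)
t=3.500: state=(-1.185, 0.801)
t=4.000: state=(-0.666, 1.376)
t=4.500: state=(0.369, 2.962)
t=5.000: state=(1.802, 1.583)
t=5.500: state=(1.997, -0.220)
t=6.000: state=(1.821, -0.430)
t=6.500: state=(1.579, -0.544)
t=7.000: state=(1.264, -0.739)
t=7.500: state=(0.797, -1.203)
t=8.000: state=(-0.087, -2.559)
t=8.400: state=(-1.329, -3.022)
largest grid value and its neighbours: y(4.660)=3.34621, y(4.670)=3.34770, y(4.680)=3.34557
parabola through these three points peaks at t≈4.669 with y≈3.34772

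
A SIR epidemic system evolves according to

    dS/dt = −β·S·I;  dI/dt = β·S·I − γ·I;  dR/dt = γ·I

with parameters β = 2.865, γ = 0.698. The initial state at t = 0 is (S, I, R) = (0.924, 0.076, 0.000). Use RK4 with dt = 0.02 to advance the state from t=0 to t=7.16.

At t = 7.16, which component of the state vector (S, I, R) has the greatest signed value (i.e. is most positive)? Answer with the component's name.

t=0.000: state=(0.924, 0.076, 0.000)
step 1 (dt=0.02): k1=(-0.201, 0.148, 0.053), k2=(-0.205, 0.151, 0.054), k3=(-0.205, 0.151, 0.054), k4=(-0.208, 0.153, 0.055); state += dt/6·(k1+2k2+2k3+k4)
t=0.020: state=(0.920, 0.079, 0.001)
t=0.040: state=(0.916, 0.082, 0.002)
t=0.060: state=(0.911, 0.085, 0.003)
continuing one RK4 step at a time; state shown every 25 steps (Δt=0.5):
t=0.500: state=(0.774, 0.183, 0.043)
t=1.000: state=(0.535, 0.332, 0.133)
t=1.500: state=(0.307, 0.424, 0.268)
t=2.000: state=(0.167, 0.416, 0.417)
t=2.500: state=(0.096, 0.352, 0.552)
t=3.000: state=(0.061, 0.277, 0.662)
t=3.500: state=(0.043, 0.210, 0.747)
t=4.000: state=(0.033, 0.157, 0.810)
t=4.500: state=(0.027, 0.115, 0.857)
t=5.000: state=(0.024, 0.084, 0.892)
t=5.500: state=(0.021, 0.061, 0.917)
t=6.000: state=(0.020, 0.045, 0.935)
t=6.500: state=(0.019, 0.032, 0.949)
t=7.000: state=(0.018, 0.023, 0.958)
t=7.160: state=(0.018, 0.021, 0.961)
compare at T: S=0.018, I=0.021, R=0.961

largest component: R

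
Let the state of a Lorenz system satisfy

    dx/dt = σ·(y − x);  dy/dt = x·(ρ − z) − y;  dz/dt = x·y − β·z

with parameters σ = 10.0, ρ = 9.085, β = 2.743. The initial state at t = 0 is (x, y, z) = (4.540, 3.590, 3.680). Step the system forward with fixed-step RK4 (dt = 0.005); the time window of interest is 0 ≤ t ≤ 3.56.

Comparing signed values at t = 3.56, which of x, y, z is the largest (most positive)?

largest component: z

t=0.000: state=(4.540, 3.590, 3.680)
step 1 (dt=0.005): k1=(-9.500, 20.949, 6.204), k2=(-8.739, 20.698, 6.313), k3=(-8.764, 20.708, 6.316), k4=(-8.026, 20.466, 6.426); state += dt/6·(k1+2k2+2k3+k4)
t=0.005: state=(4.496, 3.694, 3.712)
t=0.010: state=(4.460, 3.795, 3.744)
t=0.015: state=(4.430, 3.894, 3.778)
continuing one RK4 step at a time; state shown every 40 steps (Δt=0.2):
t=0.200: state=(5.596, 6.657, 6.201)
t=0.400: state=(6.555, 6.142, 10.246)
t=0.600: state=(4.626, 3.567, 9.967)
t=0.800: state=(3.331, 3.116, 7.605)
t=1.000: state=(3.571, 3.971, 6.213)
t=1.200: state=(4.702, 5.350, 6.625)
t=1.400: state=(5.648, 5.805, 8.528)
t=1.600: state=(5.189, 4.681, 9.389)
t=1.800: state=(4.243, 3.917, 8.414)
t=2.000: state=(4.037, 4.144, 7.345)
t=2.200: state=(4.527, 4.858, 7.218)
t=2.400: state=(5.105, 5.283, 8.033)
t=2.600: state=(5.092, 4.915, 8.719)
t=2.800: state=(4.622, 4.396, 8.474)
t=3.000: state=(4.367, 4.352, 7.859)
t=3.200: state=(4.531, 4.685, 7.621)
t=3.400: state=(4.847, 4.974, 7.931)
t=3.560: state=(4.948, 4.939, 8.284)
compare at T: x=4.948, y=4.939, z=8.284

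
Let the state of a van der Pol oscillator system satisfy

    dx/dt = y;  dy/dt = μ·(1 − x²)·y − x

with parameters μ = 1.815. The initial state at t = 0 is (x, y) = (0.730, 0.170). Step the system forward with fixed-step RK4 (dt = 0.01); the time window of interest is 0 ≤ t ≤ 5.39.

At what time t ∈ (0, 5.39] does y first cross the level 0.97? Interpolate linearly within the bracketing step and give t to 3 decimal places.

t=0.000: state=(0.730, 0.170)
step 1 (dt=0.01): k1=(0.170, -0.586), k2=(0.167, -0.590), k3=(0.167, -0.590), k4=(0.164, -0.593); state += dt/6·(k1+2k2+2k3+k4)
t=0.010: state=(0.732, 0.164)
t=0.020: state=(0.733, 0.158)
t=0.030: state=(0.735, 0.152)
continuing one RK4 step at a time; state shown every 20 steps (Δt=0.2):
t=0.200: state=(0.751, 0.039)
t=0.400: state=(0.744, -0.117)
t=0.600: state=(0.703, -0.298)
t=0.800: state=(0.623, -0.513)
t=1.000: state=(0.494, -0.786)
t=1.200: state=(0.302, -1.159)
t=1.400: state=(0.020, -1.688)
t=1.600: state=(-0.383, -2.352)
t=1.800: state=(-0.905, -2.757)
t=2.000: state=(-1.417, -2.178)
t=2.200: state=(-1.735, -0.999)
t=2.400: state=(-1.845, -0.197)
t=2.600: state=(-1.843, 0.165)
t=2.800: state=(-1.793, 0.318)
t=3.000: state=(-1.721, 0.397)
t=3.200: state=(-1.636, 0.452)
t=3.400: state=(-1.540, 0.505)
t=3.600: state=(-1.433, 0.568)
t=3.800: state=(-1.312, 0.648)
t=4.000: state=(-1.172, 0.759)
t=4.200: state=(-1.005, 0.920)
t=4.240: state=(-0.967, 0.961)
next step: t=4.250: state=(-0.958, 0.972) — y has crossed 0.97
linear interpolation between t=4.240 (0.96148) and t=4.250 (0.97240) → t≈4.248

t = 4.248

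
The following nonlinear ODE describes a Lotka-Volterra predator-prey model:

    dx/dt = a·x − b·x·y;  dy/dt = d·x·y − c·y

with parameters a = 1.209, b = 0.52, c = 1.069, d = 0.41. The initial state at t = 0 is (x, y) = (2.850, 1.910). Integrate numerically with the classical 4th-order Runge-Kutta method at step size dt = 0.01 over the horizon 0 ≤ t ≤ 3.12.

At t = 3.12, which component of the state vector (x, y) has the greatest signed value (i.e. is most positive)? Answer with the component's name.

largest component: y

t=0.000: state=(2.850, 1.910)
step 1 (dt=0.01): k1=(0.615, 0.190), k2=(0.614, 0.193), k3=(0.614, 0.193), k4=(0.613, 0.195); state += dt/6·(k1+2k2+2k3+k4)
t=0.010: state=(2.856, 1.912)
t=0.020: state=(2.862, 1.914)
t=0.030: state=(2.868, 1.916)
continuing one RK4 step at a time; state shown every 20 steps (Δt=0.2):
t=0.200: state=(2.969, 1.958)
t=0.400: state=(3.074, 2.026)
t=0.600: state=(3.157, 2.112)
t=0.800: state=(3.211, 2.215)
t=1.000: state=(3.229, 2.330)
t=1.200: state=(3.207, 2.450)
t=1.400: state=(3.146, 2.568)
t=1.600: state=(3.050, 2.674)
t=1.800: state=(2.928, 2.760)
t=2.000: state=(2.789, 2.817)
t=2.200: state=(2.646, 2.843)
t=2.400: state=(2.507, 2.835)
t=2.600: state=(2.382, 2.797)
t=2.800: state=(2.275, 2.734)
t=3.000: state=(2.189, 2.651)
t=3.120: state=(2.149, 2.594)
compare at T: x=2.149, y=2.594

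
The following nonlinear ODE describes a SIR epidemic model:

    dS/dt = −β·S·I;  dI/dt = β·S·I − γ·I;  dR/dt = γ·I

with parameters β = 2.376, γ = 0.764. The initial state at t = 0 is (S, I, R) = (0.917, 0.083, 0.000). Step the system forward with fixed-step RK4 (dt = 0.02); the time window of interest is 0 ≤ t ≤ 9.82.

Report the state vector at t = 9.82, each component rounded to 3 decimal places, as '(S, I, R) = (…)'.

t=0.000: state=(0.917, 0.083, 0.000)
step 1 (dt=0.02): k1=(-0.181, 0.117, 0.063), k2=(-0.183, 0.119, 0.064), k3=(-0.183, 0.119, 0.064), k4=(-0.185, 0.120, 0.065); state += dt/6·(k1+2k2+2k3+k4)
t=0.020: state=(0.913, 0.085, 0.001)
t=0.040: state=(0.910, 0.088, 0.003)
t=0.060: state=(0.906, 0.090, 0.004)
continuing one RK4 step at a time; state shown every 25 steps (Δt=0.5):
t=0.500: state=(0.797, 0.158, 0.045)
t=1.000: state=(0.625, 0.252, 0.123)
t=1.500: state=(0.442, 0.323, 0.234)
t=2.000: state=(0.297, 0.340, 0.363)
t=2.500: state=(0.201, 0.311, 0.488)
t=3.000: state=(0.143, 0.259, 0.598)
t=3.500: state=(0.109, 0.205, 0.686)
t=4.000: state=(0.088, 0.157, 0.755)
t=4.500: state=(0.074, 0.118, 0.808)
t=5.000: state=(0.066, 0.088, 0.847)
t=5.500: state=(0.060, 0.064, 0.875)
t=6.000: state=(0.056, 0.047, 0.896)
t=6.500: state=(0.054, 0.034, 0.912)
t=7.000: state=(0.052, 0.025, 0.923)
t=7.500: state=(0.051, 0.018, 0.931)
t=8.000: state=(0.050, 0.013, 0.937)
t=8.500: state=(0.049, 0.009, 0.941)
t=9.000: state=(0.049, 0.007, 0.945)
t=9.500: state=(0.048, 0.005, 0.947)
t=9.820: state=(0.048, 0.004, 0.948)

(S, I, R) = (0.048, 0.004, 0.948)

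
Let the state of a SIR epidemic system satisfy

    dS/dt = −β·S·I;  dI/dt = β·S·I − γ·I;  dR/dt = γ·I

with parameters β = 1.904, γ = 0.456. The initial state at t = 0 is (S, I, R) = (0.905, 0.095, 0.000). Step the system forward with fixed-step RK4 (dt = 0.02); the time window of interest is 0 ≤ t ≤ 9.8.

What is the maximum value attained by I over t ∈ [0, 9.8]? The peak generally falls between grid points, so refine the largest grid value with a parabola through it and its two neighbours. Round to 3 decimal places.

max I = 0.442

t=0.000: state=(0.905, 0.095, 0.000)
step 1 (dt=0.02): k1=(-0.164, 0.120, 0.043), k2=(-0.165, 0.122, 0.044), k3=(-0.165, 0.122, 0.044), k4=(-0.167, 0.123, 0.044); state += dt/6·(k1+2k2+2k3+k4)
t=0.020: state=(0.902, 0.097, 0.001)
t=0.040: state=(0.898, 0.100, 0.002)
t=0.060: state=(0.895, 0.102, 0.003)
continuing one RK4 step at a time; state shown every 25 steps (Δt=0.5):
t=0.500: state=(0.799, 0.171, 0.030)
t=1.000: state=(0.648, 0.272, 0.080)
t=1.500: state=(0.477, 0.370, 0.153)
t=2.000: state=(0.325, 0.430, 0.246)
t=2.500: state=(0.214, 0.441, 0.346)
t=3.000: state=(0.142, 0.414, 0.444)
t=3.500: state=(0.098, 0.369, 0.533)
t=4.000: state=(0.070, 0.318, 0.612)
t=4.500: state=(0.053, 0.268, 0.678)
t=5.000: state=(0.042, 0.224, 0.734)
t=5.500: state=(0.035, 0.185, 0.781)
t=6.000: state=(0.030, 0.151, 0.819)
t=6.500: state=(0.026, 0.124, 0.850)
t=7.000: state=(0.023, 0.101, 0.876)
t=7.500: state=(0.021, 0.082, 0.897)
t=8.000: state=(0.020, 0.067, 0.913)
t=8.500: state=(0.019, 0.054, 0.927)
t=9.000: state=(0.018, 0.044, 0.938)
t=9.500: state=(0.017, 0.035, 0.947)
t=9.800: state=(0.017, 0.031, 0.952)
largest grid value and its neighbours: I(2.340)=0.44207, I(2.360)=0.44212, I(2.380)=0.44210
parabola through these three points peaks at t≈2.365 with I≈0.44212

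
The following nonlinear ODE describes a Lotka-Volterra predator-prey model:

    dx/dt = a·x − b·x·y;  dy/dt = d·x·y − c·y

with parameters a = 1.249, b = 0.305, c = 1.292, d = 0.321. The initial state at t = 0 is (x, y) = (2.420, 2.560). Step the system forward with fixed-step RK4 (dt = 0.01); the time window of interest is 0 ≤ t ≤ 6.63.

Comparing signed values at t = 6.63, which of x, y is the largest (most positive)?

largest component: x

t=0.000: state=(2.420, 2.560)
step 1 (dt=0.01): k1=(1.133, -1.319), k2=(1.141, -1.311), k3=(1.141, -1.311), k4=(1.148, -1.303); state += dt/6·(k1+2k2+2k3+k4)
t=0.010: state=(2.431, 2.547)
t=0.020: state=(2.443, 2.534)
t=0.030: state=(2.455, 2.521)
continuing one RK4 step at a time; state shown every 25 steps (Δt=0.25):
t=0.250: state=(2.751, 2.279)
t=0.500: state=(3.184, 2.092)
t=0.750: state=(3.726, 1.997)
t=1.000: state=(4.374, 2.000)
t=1.250: state=(5.113, 2.118)
t=1.500: state=(5.891, 2.384)
t=1.750: state=(6.603, 2.853)
t=2.000: state=(7.073, 3.583)
t=2.250: state=(7.087, 4.596)
t=2.500: state=(6.525, 5.767)
t=2.750: state=(5.514, 6.782)
t=3.000: state=(4.388, 7.302)
t=3.250: state=(3.434, 7.223)
t=3.500: state=(2.755, 6.691)
t=3.750: state=(2.325, 5.930)
t=4.000: state=(2.085, 5.119)
t=4.250: state=(1.986, 4.360)
t=4.500: state=(1.997, 3.701)
t=4.750: state=(2.103, 3.157)
t=5.000: state=(2.298, 2.725)
t=5.250: state=(2.585, 2.398)
t=5.500: state=(2.969, 2.168)
t=5.750: state=(3.459, 2.030)
t=6.000: state=(4.058, 1.986)
t=6.250: state=(4.759, 2.047)
t=6.500: state=(5.528, 2.238)
t=6.630: state=(5.932, 2.404)
compare at T: x=5.932, y=2.404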